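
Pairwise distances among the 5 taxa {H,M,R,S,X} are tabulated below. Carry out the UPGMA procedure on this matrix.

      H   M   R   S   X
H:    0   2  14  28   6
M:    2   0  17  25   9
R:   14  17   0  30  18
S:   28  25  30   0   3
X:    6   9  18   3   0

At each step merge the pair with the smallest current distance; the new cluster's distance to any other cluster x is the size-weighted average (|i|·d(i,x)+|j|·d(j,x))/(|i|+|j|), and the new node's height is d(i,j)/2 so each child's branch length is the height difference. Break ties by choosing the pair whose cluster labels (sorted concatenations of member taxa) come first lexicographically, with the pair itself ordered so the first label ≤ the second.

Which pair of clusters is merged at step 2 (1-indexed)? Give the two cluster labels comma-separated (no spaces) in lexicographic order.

S,X

iteration 1: select H,M (d=2); attach at lengths (1, 1); label the merged cluster HM
  updated: d(HM,R)=31/2, d(HM,S)=53/2, d(HM,X)=15/2
iteration 2: select S,X (d=3); attach at lengths (3/2, 3/2); label the merged cluster SX
  updated: d(HM,SX)=17, d(R,SX)=24
iteration 3: select HM,R (d=31/2); attach at lengths (27/4, 31/4); label the merged cluster HMR
  updated: d(HMR,SX)=58/3
iteration 4: select HMR,SX (d=58/3); attach at lengths (23/12, 49/6); label the merged cluster HMRSX
final tree: (((H:1,M:1):27/4,R:31/4):23/12,(S:3/2,X:3/2):49/6)
total length: 355/12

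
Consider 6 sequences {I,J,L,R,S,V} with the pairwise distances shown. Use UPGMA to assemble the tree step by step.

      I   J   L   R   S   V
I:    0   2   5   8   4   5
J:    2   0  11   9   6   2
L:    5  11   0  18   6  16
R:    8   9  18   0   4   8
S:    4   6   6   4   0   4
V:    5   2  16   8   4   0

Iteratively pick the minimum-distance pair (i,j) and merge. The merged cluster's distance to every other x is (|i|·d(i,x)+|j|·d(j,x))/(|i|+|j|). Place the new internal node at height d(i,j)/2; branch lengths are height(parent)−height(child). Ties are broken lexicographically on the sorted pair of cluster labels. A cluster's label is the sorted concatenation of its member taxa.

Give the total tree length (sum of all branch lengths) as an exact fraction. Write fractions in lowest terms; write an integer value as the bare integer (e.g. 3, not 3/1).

1. join I+J (d=2) ⇒ IJ; edges |I|=1, |J|=1
  updated: d(IJ,L)=8, d(IJ,R)=17/2, d(IJ,S)=5, d(IJ,V)=7/2
2. join IJ+V (d=7/2) ⇒ IJV; edges |IJ|=3/4, |V|=7/4
  updated: d(IJV,L)=32/3, d(IJV,R)=25/3, d(IJV,S)=14/3
3. join R+S (d=4) ⇒ RS; edges |R|=2, |S|=2
  updated: d(IJV,RS)=13/2, d(L,RS)=12
4. join IJV+RS (d=13/2) ⇒ IJRSV; edges |IJV|=3/2, |RS|=5/4
  updated: d(IJRSV,L)=56/5
5. join IJRSV+L (d=56/5) ⇒ IJLRSV; edges |IJRSV|=47/20, |L|=28/5
final tree: ((((I:1,J:1):3/4,V:7/4):3/2,(R:2,S:2):5/4):47/20,L:28/5)
total length: 96/5

96/5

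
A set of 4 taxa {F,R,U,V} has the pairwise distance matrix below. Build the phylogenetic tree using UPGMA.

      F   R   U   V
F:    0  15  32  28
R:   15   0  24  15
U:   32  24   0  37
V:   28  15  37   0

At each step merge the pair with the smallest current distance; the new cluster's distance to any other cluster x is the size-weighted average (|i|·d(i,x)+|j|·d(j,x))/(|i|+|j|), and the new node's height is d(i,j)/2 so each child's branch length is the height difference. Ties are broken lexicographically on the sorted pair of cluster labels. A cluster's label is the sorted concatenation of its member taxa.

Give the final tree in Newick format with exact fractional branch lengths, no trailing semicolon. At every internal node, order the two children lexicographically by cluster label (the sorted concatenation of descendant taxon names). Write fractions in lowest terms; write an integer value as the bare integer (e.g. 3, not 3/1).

1. join F+R (d=15) ⇒ FR; edges |F|=15/2, |R|=15/2
  updated: d(FR,U)=28, d(FR,V)=43/2
2. join FR+V (d=43/2) ⇒ FRV; edges |FR|=13/4, |V|=43/4
  updated: d(FRV,U)=31
3. join FRV+U (d=31) ⇒ FRUV; edges |FRV|=19/4, |U|=31/2
final tree: (((F:15/2,R:15/2):13/4,V:43/4):19/4,U:31/2)
total length: 197/4

(((F:15/2,R:15/2):13/4,V:43/4):19/4,U:31/2)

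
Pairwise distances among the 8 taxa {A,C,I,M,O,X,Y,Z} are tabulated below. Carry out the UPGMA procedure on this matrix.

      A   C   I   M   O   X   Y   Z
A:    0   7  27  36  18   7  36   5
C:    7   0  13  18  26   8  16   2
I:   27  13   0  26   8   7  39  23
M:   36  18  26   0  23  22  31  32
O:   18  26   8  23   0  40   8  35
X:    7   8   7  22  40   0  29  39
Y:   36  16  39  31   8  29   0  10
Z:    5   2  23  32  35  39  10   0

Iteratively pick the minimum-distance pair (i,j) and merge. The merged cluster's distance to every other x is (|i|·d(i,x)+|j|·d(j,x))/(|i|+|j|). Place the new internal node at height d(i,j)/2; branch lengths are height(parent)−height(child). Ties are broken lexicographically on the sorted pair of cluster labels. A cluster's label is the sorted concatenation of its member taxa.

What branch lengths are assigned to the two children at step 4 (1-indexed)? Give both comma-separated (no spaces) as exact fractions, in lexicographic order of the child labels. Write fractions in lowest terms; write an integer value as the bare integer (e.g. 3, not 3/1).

iteration 1: select C,Z (d=2); attach at lengths (1, 1); label the merged cluster CZ
  updated: d(A,CZ)=6, d(CZ,I)=18, d(CZ,M)=25, d(CZ,O)=61/2, d(CZ,X)=47/2, d(CZ,Y)=13
iteration 2: select A,CZ (d=6); attach at lengths (3, 2); label the merged cluster ACZ
  updated: d(ACZ,I)=21, d(ACZ,M)=86/3, d(ACZ,O)=79/3, d(ACZ,X)=18, d(ACZ,Y)=62/3
iteration 3: select I,X (d=7); attach at lengths (7/2, 7/2); label the merged cluster IX
  updated: d(ACZ,IX)=39/2, d(IX,M)=24, d(IX,O)=24, d(IX,Y)=34
iteration 4: select O,Y (d=8); attach at lengths (4, 4); label the merged cluster OY
  updated: d(ACZ,OY)=47/2, d(IX,OY)=29, d(M,OY)=27
iteration 5: select ACZ,IX (d=39/2); attach at lengths (27/4, 25/4); label the merged cluster ACIXZ
  updated: d(ACIXZ,M)=134/5, d(ACIXZ,OY)=257/10
iteration 6: select ACIXZ,OY (d=257/10); attach at lengths (31/10, 177/20); label the merged cluster ACIOXYZ
  updated: d(ACIOXYZ,M)=188/7
iteration 7: select ACIOXYZ,M (d=188/7); attach at lengths (81/140, 94/7); label the merged cluster ACIMOXYZ
final tree: ((((A:3,(C:1,Z:1):2):27/4,(I:7/2,X:7/2):25/4):31/10,(O:4,Y:4):177/20):81/140,M:94/7)
total length: 4267/70

4,4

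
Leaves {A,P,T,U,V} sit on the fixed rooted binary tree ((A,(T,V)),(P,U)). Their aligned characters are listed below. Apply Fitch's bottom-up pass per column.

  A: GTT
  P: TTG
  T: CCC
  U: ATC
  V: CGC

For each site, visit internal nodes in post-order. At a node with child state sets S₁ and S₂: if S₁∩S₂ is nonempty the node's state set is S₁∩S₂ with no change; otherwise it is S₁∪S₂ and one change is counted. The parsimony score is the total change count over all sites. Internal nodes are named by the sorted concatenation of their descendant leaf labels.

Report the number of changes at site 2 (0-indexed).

2

site 0, node TV: T={C} ∩ V={C} → {C} (+0)
site 0, node ATV: A={G} ∪ TV={C} → {C,G} (+1)
site 0, node PU: P={T} ∪ U={A} → {A,T} (+1)
site 0, node APTUV: ATV={C,G} ∪ PU={A,T} → {A,C,G,T} (+1)
site 1, node TV: T={C} ∪ V={G} → {C,G} (+1)
site 1, node ATV: A={T} ∪ TV={C,G} → {C,G,T} (+1)
site 1, node PU: P={T} ∩ U={T} → {T} (+0)
site 1, node APTUV: ATV={C,G,T} ∩ PU={T} → {T} (+0)
site 2, node TV: T={C} ∩ V={C} → {C} (+0)
site 2, node ATV: A={T} ∪ TV={C} → {C,T} (+1)
site 2, node PU: P={G} ∪ U={C} → {C,G} (+1)
site 2, node APTUV: ATV={C,T} ∩ PU={C,G} → {C} (+0)
per-site changes: [3, 2, 2]; total = 7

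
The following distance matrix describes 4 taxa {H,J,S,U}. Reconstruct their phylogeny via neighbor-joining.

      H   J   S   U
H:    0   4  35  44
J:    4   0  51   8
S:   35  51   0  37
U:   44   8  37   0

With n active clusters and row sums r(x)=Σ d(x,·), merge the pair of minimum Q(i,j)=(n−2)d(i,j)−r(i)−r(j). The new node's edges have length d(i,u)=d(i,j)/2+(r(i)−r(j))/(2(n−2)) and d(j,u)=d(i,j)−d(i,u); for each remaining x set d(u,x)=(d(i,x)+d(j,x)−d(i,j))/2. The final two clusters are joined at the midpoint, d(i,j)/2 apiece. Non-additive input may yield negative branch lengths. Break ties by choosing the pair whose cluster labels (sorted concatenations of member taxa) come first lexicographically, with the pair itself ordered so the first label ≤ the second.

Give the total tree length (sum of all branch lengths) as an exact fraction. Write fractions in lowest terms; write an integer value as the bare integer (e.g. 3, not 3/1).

iteration 1: select H,J (d=4, Q=-138); attach at lengths (7, -3); label the merged cluster HJ
  updated: d(HJ,S)=41, d(HJ,U)=24
iteration 2: select HJ,S (d=41, Q=-102); attach at lengths (14, 27); label the merged cluster HJS
  updated: d(HJS,U)=10
iteration 3: select HJS,U (d=10); attach at lengths (5, 5); label the merged cluster HJSU
final tree: (((H:7,J:-3):14,S:27):5,U:5)
total length: 55

55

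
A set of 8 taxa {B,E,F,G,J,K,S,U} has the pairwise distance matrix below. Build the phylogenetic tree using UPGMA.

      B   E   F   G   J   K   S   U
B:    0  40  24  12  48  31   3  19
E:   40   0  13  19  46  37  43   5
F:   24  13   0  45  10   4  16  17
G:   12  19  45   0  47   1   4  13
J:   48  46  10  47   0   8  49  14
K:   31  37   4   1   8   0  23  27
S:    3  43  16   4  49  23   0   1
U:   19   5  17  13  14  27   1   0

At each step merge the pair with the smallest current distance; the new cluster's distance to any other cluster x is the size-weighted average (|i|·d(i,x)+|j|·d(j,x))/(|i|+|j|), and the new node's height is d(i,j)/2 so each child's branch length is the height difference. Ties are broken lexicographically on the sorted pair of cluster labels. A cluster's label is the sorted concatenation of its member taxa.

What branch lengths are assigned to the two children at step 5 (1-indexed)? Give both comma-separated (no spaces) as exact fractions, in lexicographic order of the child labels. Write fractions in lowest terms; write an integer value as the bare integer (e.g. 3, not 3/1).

11/3,26/3

step 1: merge (G,K) at d=1; branch lengths G→1/2, K→1/2; new cluster GK
  updated: d(B,GK)=43/2, d(E,GK)=28, d(F,GK)=49/2, d(GK,J)=55/2, d(GK,S)=27/2, d(GK,U)=20
step 2: merge (S,U) at d=1; branch lengths S→1/2, U→1/2; new cluster SU
  updated: d(B,SU)=11, d(E,SU)=24, d(F,SU)=33/2, d(GK,SU)=67/4, d(J,SU)=63/2
step 3: merge (F,J) at d=10; branch lengths F→5, J→5; new cluster FJ
  updated: d(B,FJ)=36, d(E,FJ)=59/2, d(FJ,GK)=26, d(FJ,SU)=24
step 4: merge (B,SU) at d=11; branch lengths B→11/2, SU→5; new cluster BSU
  updated: d(BSU,E)=88/3, d(BSU,FJ)=28, d(BSU,GK)=55/3
step 5: merge (BSU,GK) at d=55/3; branch lengths BSU→11/3, GK→26/3; new cluster BGKSU
  updated: d(BGKSU,E)=144/5, d(BGKSU,FJ)=136/5
step 6: merge (BGKSU,FJ) at d=136/5; branch lengths BGKSU→133/30, FJ→43/5; new cluster BFGJKSU
  updated: d(BFGJKSU,E)=29
step 7: merge (BFGJKSU,E) at d=29; branch lengths BFGJKSU→9/10, E→29/2; new cluster BEFGJKSU
final tree: ((((B:11/2,(S:1/2,U:1/2):5):11/3,(G:1/2,K:1/2):26/3):133/30,(F:5,J:5):43/5):9/10,E:29/2)
total length: 949/15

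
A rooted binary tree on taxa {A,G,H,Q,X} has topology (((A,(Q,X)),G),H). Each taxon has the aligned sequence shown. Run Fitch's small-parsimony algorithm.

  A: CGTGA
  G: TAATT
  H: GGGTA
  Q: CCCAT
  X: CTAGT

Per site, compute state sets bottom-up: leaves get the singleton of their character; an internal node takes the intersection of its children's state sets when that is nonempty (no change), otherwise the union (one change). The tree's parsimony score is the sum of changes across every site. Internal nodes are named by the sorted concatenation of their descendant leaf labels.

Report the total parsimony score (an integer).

QX@0: {C} ∩ {C} = {C} (intersection, +0)
AQX@0: {C} ∩ {C} = {C} (intersection, +0)
AGQX@0: {C} ∪ {T} = {C,T} (union, +1)
AGHQX@0: {C,T} ∪ {G} = {C,G,T} (union, +1)
QX@1: {C} ∪ {T} = {C,T} (union, +1)
AQX@1: {G} ∪ {C,T} = {C,G,T} (union, +1)
AGQX@1: {C,G,T} ∪ {A} = {A,C,G,T} (union, +1)
AGHQX@1: {A,C,G,T} ∩ {G} = {G} (intersection, +0)
QX@2: {C} ∪ {A} = {A,C} (union, +1)
AQX@2: {T} ∪ {A,C} = {A,C,T} (union, +1)
AGQX@2: {A,C,T} ∩ {A} = {A} (intersection, +0)
AGHQX@2: {A} ∪ {G} = {A,G} (union, +1)
QX@3: {A} ∪ {G} = {A,G} (union, +1)
AQX@3: {G} ∩ {A,G} = {G} (intersection, +0)
AGQX@3: {G} ∪ {T} = {G,T} (union, +1)
AGHQX@3: {G,T} ∩ {T} = {T} (intersection, +0)
QX@4: {T} ∩ {T} = {T} (intersection, +0)
AQX@4: {A} ∪ {T} = {A,T} (union, +1)
AGQX@4: {A,T} ∩ {T} = {T} (intersection, +0)
AGHQX@4: {T} ∪ {A} = {A,T} (union, +1)
per-site changes: [2, 3, 3, 2, 2]; total = 12

12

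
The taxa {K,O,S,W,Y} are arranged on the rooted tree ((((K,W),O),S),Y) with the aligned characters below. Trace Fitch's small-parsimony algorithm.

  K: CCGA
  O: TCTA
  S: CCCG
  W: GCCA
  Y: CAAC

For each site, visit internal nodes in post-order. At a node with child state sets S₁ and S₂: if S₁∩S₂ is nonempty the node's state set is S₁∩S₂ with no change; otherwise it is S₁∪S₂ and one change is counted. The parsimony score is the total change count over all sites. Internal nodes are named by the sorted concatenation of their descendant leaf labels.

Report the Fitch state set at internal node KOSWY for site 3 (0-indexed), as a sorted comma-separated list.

site 0, node KW: K={C} ∪ W={G} → {C,G} (+1)
site 0, node KOW: KW={C,G} ∪ O={T} → {C,G,T} (+1)
site 0, node KOSW: KOW={C,G,T} ∩ S={C} → {C} (+0)
site 0, node KOSWY: KOSW={C} ∩ Y={C} → {C} (+0)
site 1, node KW: K={C} ∩ W={C} → {C} (+0)
site 1, node KOW: KW={C} ∩ O={C} → {C} (+0)
site 1, node KOSW: KOW={C} ∩ S={C} → {C} (+0)
site 1, node KOSWY: KOSW={C} ∪ Y={A} → {A,C} (+1)
site 2, node KW: K={G} ∪ W={C} → {C,G} (+1)
site 2, node KOW: KW={C,G} ∪ O={T} → {C,G,T} (+1)
site 2, node KOSW: KOW={C,G,T} ∩ S={C} → {C} (+0)
site 2, node KOSWY: KOSW={C} ∪ Y={A} → {A,C} (+1)
site 3, node KW: K={A} ∩ W={A} → {A} (+0)
site 3, node KOW: KW={A} ∩ O={A} → {A} (+0)
site 3, node KOSW: KOW={A} ∪ S={G} → {A,G} (+1)
site 3, node KOSWY: KOSW={A,G} ∪ Y={C} → {A,C,G} (+1)
per-site changes: [2, 1, 3, 2]; total = 8

A,C,G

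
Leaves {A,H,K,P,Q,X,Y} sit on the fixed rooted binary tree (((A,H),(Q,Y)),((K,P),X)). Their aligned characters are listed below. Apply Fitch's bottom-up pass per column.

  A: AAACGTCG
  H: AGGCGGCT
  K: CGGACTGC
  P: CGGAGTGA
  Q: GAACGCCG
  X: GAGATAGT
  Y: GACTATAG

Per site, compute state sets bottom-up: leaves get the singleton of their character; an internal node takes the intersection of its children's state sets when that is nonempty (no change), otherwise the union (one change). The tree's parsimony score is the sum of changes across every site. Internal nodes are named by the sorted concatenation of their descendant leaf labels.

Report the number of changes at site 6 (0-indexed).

[col 0] AH: children A:{A}, H:{A} ∩→ {A}; cost 0
[col 0] QY: children Q:{G}, Y:{G} ∩→ {G}; cost 0
[col 0] AHQY: children AH:{A}, QY:{G} ∪→ {A,G}; cost 1
[col 0] KP: children K:{C}, P:{C} ∩→ {C}; cost 0
[col 0] KPX: children KP:{C}, X:{G} ∪→ {C,G}; cost 1
[col 0] AHKPQXY: children AHQY:{A,G}, KPX:{C,G} ∩→ {G}; cost 0
[col 1] AH: children A:{A}, H:{G} ∪→ {A,G}; cost 1
[col 1] QY: children Q:{A}, Y:{A} ∩→ {A}; cost 0
[col 1] AHQY: children AH:{A,G}, QY:{A} ∩→ {A}; cost 0
[col 1] KP: children K:{G}, P:{G} ∩→ {G}; cost 0
[col 1] KPX: children KP:{G}, X:{A} ∪→ {A,G}; cost 1
[col 1] AHKPQXY: children AHQY:{A}, KPX:{A,G} ∩→ {A}; cost 0
[col 2] AH: children A:{A}, H:{G} ∪→ {A,G}; cost 1
[col 2] QY: children Q:{A}, Y:{C} ∪→ {A,C}; cost 1
[col 2] AHQY: children AH:{A,G}, QY:{A,C} ∩→ {A}; cost 0
[col 2] KP: children K:{G}, P:{G} ∩→ {G}; cost 0
[col 2] KPX: children KP:{G}, X:{G} ∩→ {G}; cost 0
[col 2] AHKPQXY: children AHQY:{A}, KPX:{G} ∪→ {A,G}; cost 1
[col 3] AH: children A:{C}, H:{C} ∩→ {C}; cost 0
[col 3] QY: children Q:{C}, Y:{T} ∪→ {C,T}; cost 1
[col 3] AHQY: children AH:{C}, QY:{C,T} ∩→ {C}; cost 0
[col 3] KP: children K:{A}, P:{A} ∩→ {A}; cost 0
[col 3] KPX: children KP:{A}, X:{A} ∩→ {A}; cost 0
[col 3] AHKPQXY: children AHQY:{C}, KPX:{A} ∪→ {A,C}; cost 1
[col 4] AH: children A:{G}, H:{G} ∩→ {G}; cost 0
[col 4] QY: children Q:{G}, Y:{A} ∪→ {A,G}; cost 1
[col 4] AHQY: children AH:{G}, QY:{A,G} ∩→ {G}; cost 0
[col 4] KP: children K:{C}, P:{G} ∪→ {C,G}; cost 1
[col 4] KPX: children KP:{C,G}, X:{T} ∪→ {C,G,T}; cost 1
[col 4] AHKPQXY: children AHQY:{G}, KPX:{C,G,T} ∩→ {G}; cost 0
[col 5] AH: children A:{T}, H:{G} ∪→ {G,T}; cost 1
[col 5] QY: children Q:{C}, Y:{T} ∪→ {C,T}; cost 1
[col 5] AHQY: children AH:{G,T}, QY:{C,T} ∩→ {T}; cost 0
[col 5] KP: children K:{T}, P:{T} ∩→ {T}; cost 0
[col 5] KPX: children KP:{T}, X:{A} ∪→ {A,T}; cost 1
[col 5] AHKPQXY: children AHQY:{T}, KPX:{A,T} ∩→ {T}; cost 0
[col 6] AH: children A:{C}, H:{C} ∩→ {C}; cost 0
[col 6] QY: children Q:{C}, Y:{A} ∪→ {A,C}; cost 1
[col 6] AHQY: children AH:{C}, QY:{A,C} ∩→ {C}; cost 0
[col 6] KP: children K:{G}, P:{G} ∩→ {G}; cost 0
[col 6] KPX: children KP:{G}, X:{G} ∩→ {G}; cost 0
[col 6] AHKPQXY: children AHQY:{C}, KPX:{G} ∪→ {C,G}; cost 1
[col 7] AH: children A:{G}, H:{T} ∪→ {G,T}; cost 1
[col 7] QY: children Q:{G}, Y:{G} ∩→ {G}; cost 0
[col 7] AHQY: children AH:{G,T}, QY:{G} ∩→ {G}; cost 0
[col 7] KP: children K:{C}, P:{A} ∪→ {A,C}; cost 1
[col 7] KPX: children KP:{A,C}, X:{T} ∪→ {A,C,T}; cost 1
[col 7] AHKPQXY: children AHQY:{G}, KPX:{A,C,T} ∪→ {A,C,G,T}; cost 1
per-site changes: [2, 2, 3, 2, 3, 3, 2, 4]; total = 21

2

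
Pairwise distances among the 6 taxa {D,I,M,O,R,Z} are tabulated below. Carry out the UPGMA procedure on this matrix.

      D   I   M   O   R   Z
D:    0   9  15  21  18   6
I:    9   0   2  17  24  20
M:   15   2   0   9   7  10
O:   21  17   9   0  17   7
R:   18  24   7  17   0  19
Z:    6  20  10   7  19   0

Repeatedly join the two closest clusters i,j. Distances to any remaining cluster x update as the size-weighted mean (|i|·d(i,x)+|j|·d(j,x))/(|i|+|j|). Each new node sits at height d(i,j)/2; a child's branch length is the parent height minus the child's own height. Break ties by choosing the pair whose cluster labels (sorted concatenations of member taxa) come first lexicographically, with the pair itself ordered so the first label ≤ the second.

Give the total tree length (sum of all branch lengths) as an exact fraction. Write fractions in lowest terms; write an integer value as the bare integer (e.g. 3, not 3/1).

iteration 1: select I,M (d=2); attach at lengths (1, 1); label the merged cluster IM
  updated: d(D,IM)=12, d(IM,O)=13, d(IM,R)=31/2, d(IM,Z)=15
iteration 2: select D,Z (d=6); attach at lengths (3, 3); label the merged cluster DZ
  updated: d(DZ,IM)=27/2, d(DZ,O)=14, d(DZ,R)=37/2
iteration 3: select IM,O (d=13); attach at lengths (11/2, 13/2); label the merged cluster IMO
  updated: d(DZ,IMO)=41/3, d(IMO,R)=16
iteration 4: select DZ,IMO (d=41/3); attach at lengths (23/6, 1/3); label the merged cluster DIMOZ
  updated: d(DIMOZ,R)=17
iteration 5: select DIMOZ,R (d=17); attach at lengths (5/3, 17/2); label the merged cluster DIMORZ
final tree: (((D:3,Z:3):23/6,((I:1,M:1):11/2,O:13/2):1/3):5/3,R:17/2)
total length: 103/3

103/3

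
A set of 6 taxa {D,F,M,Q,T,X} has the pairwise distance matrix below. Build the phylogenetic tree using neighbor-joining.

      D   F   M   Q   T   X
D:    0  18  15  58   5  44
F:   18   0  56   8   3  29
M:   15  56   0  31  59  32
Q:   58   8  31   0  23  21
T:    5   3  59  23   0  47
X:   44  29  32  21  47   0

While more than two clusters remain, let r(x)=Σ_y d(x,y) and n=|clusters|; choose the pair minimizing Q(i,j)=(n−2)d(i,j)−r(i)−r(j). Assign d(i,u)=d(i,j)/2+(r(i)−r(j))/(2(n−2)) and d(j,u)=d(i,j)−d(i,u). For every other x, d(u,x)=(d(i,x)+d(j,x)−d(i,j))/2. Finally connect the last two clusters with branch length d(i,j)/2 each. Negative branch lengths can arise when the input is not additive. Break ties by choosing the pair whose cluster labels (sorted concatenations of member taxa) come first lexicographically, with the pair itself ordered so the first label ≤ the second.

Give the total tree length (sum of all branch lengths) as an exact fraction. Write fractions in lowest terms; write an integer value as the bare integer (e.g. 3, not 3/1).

281/4

1. join D+M (d=15, Q=-273) ⇒ DM; edges |D|=7/8, |M|=113/8
  updated: d(DM,F)=59/2, d(DM,Q)=37, d(DM,T)=49/2, d(DM,X)=61/2
2. join F+T (d=3, Q=-158) ⇒ FT; edges |F|=-19/6, |T|=37/6
  updated: d(DM,FT)=51/2, d(FT,Q)=14, d(FT,X)=73/2
3. join DM+X (d=61/2, Q=-120) ⇒ DMX; edges |DM|=33/2, |X|=14
  updated: d(DMX,FT)=63/4, d(DMX,Q)=55/4
4. join DMX+FT (d=63/4, Q=-87/2) ⇒ DFMTX; edges |DMX|=31/4, |FT|=8
  updated: d(DFMTX,Q)=6
5. join DFMTX+Q (d=6) ⇒ DFMQTX; edges |DFMTX|=3, |Q|=3
final tree: ((((D:7/8,M:113/8):33/2,X:14):31/4,(F:-19/6,T:37/6):8):3,Q:3)
total length: 281/4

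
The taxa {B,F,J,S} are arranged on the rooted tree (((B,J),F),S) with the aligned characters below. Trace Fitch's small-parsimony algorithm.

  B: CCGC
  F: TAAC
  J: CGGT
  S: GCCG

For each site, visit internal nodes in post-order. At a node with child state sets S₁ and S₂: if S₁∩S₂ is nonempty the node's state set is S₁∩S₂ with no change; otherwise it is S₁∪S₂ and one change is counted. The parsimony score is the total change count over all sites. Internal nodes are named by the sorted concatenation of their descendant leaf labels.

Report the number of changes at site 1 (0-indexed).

2

[col 0] BJ: children B:{C}, J:{C} ∩→ {C}; cost 0
[col 0] BFJ: children BJ:{C}, F:{T} ∪→ {C,T}; cost 1
[col 0] BFJS: children BFJ:{C,T}, S:{G} ∪→ {C,G,T}; cost 1
[col 1] BJ: children B:{C}, J:{G} ∪→ {C,G}; cost 1
[col 1] BFJ: children BJ:{C,G}, F:{A} ∪→ {A,C,G}; cost 1
[col 1] BFJS: children BFJ:{A,C,G}, S:{C} ∩→ {C}; cost 0
[col 2] BJ: children B:{G}, J:{G} ∩→ {G}; cost 0
[col 2] BFJ: children BJ:{G}, F:{A} ∪→ {A,G}; cost 1
[col 2] BFJS: children BFJ:{A,G}, S:{C} ∪→ {A,C,G}; cost 1
[col 3] BJ: children B:{C}, J:{T} ∪→ {C,T}; cost 1
[col 3] BFJ: children BJ:{C,T}, F:{C} ∩→ {C}; cost 0
[col 3] BFJS: children BFJ:{C}, S:{G} ∪→ {C,G}; cost 1
per-site changes: [2, 2, 2, 2]; total = 8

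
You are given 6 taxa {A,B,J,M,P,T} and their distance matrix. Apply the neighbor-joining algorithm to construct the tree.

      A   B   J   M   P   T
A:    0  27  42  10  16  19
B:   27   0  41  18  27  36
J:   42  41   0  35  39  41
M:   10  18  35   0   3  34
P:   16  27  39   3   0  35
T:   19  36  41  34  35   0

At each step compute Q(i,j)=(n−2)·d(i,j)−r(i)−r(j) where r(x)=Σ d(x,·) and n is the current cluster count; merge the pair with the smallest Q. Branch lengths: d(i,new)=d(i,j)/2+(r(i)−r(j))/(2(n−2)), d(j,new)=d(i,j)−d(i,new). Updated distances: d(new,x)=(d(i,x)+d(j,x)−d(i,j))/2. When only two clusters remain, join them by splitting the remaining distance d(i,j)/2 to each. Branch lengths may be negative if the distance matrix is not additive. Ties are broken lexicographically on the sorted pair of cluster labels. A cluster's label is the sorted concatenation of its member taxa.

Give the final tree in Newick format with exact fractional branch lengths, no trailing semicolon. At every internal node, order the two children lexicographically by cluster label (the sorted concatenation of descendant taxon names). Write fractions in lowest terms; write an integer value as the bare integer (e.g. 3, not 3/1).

((((A:55/12,T:173/12):89/16,J:423/16):21/16,B:227/16):109/32,(M:-1,P:4):109/32)

iteration 1: select M,P (d=3, Q=-208); attach at lengths (-1, 4); label the merged cluster MP
  updated: d(A,MP)=23/2, d(B,MP)=21, d(J,MP)=71/2, d(MP,T)=33
iteration 2: select A,T (d=19, Q=-343/2); attach at lengths (55/12, 173/12); label the merged cluster AT
  updated: d(AT,B)=22, d(AT,J)=32, d(AT,MP)=51/4
iteration 3: select AT,J (d=32, Q=-445/4); attach at lengths (89/16, 423/16); label the merged cluster AJT
  updated: d(AJT,B)=31/2, d(AJT,MP)=65/8
iteration 4: select AJT,B (d=31/2, Q=-357/8); attach at lengths (21/16, 227/16); label the merged cluster ABJT
  updated: d(ABJT,MP)=109/16
iteration 5: select ABJT,MP (d=109/16); attach at lengths (109/32, 109/32); label the merged cluster ABJMPT
final tree: ((((A:55/12,T:173/12):89/16,J:423/16):21/16,B:227/16):109/32,(M:-1,P:4):109/32)
total length: 1221/16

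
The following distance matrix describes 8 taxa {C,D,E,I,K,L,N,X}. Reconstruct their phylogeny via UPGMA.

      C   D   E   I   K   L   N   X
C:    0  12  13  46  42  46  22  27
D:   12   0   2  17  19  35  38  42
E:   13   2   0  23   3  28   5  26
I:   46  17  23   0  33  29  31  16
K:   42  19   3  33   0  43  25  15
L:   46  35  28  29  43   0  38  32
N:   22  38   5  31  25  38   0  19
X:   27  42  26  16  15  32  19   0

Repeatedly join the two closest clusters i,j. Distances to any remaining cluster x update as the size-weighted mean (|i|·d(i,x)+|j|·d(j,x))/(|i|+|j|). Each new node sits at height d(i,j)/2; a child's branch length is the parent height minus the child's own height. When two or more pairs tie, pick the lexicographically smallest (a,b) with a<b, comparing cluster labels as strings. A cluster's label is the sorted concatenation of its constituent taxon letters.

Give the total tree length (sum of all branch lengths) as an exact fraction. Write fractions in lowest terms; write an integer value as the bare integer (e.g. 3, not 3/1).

6059/70

1. join D+E (d=2) ⇒ DE; edges |D|=1, |E|=1
  updated: d(C,DE)=25/2, d(DE,I)=20, d(DE,K)=11, d(DE,L)=63/2, d(DE,N)=43/2, d(DE,X)=34
2. join DE+K (d=11) ⇒ DEK; edges |DE|=9/2, |K|=11/2
  updated: d(C,DEK)=67/3, d(DEK,I)=73/3, d(DEK,L)=106/3, d(DEK,N)=68/3, d(DEK,X)=83/3
3. join I+X (d=16) ⇒ IX; edges |I|=8, |X|=8
  updated: d(C,IX)=73/2, d(DEK,IX)=26, d(IX,L)=61/2, d(IX,N)=25
4. join C+N (d=22) ⇒ CN; edges |C|=11, |N|=11
  updated: d(CN,DEK)=45/2, d(CN,IX)=123/4, d(CN,L)=42
5. join CN+DEK (d=45/2) ⇒ CDEKN; edges |CN|=1/4, |DEK|=23/4
  updated: d(CDEKN,IX)=279/10, d(CDEKN,L)=38
6. join CDEKN+IX (d=279/10) ⇒ CDEIKNX; edges |CDEKN|=27/10, |IX|=119/20
  updated: d(CDEIKNX,L)=251/7
7. join CDEIKNX+L (d=251/7) ⇒ CDEIKLNX; edges |CDEIKNX|=557/140, |L|=251/14
final tree: ((((C:11,N:11):1/4,((D:1,E:1):9/2,K:11/2):23/4):27/10,(I:8,X:8):119/20):557/140,L:251/14)
total length: 6059/70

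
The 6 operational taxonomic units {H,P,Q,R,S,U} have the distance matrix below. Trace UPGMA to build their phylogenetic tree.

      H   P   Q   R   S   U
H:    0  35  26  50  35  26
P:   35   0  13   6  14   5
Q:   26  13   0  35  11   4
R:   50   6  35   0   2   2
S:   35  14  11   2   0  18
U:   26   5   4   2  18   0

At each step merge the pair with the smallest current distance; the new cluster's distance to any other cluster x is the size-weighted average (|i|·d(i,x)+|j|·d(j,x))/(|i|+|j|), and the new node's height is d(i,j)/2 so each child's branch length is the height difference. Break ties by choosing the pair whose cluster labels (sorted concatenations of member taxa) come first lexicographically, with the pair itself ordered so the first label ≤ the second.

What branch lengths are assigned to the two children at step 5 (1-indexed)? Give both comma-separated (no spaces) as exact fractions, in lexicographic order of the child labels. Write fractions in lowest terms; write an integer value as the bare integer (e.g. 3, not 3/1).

86/5,301/30

step 1: merge (R,S) at d=2; branch lengths R→1, S→1; new cluster RS
  updated: d(H,RS)=85/2, d(P,RS)=10, d(Q,RS)=23, d(RS,U)=10
step 2: merge (Q,U) at d=4; branch lengths Q→2, U→2; new cluster QU
  updated: d(H,QU)=26, d(P,QU)=9, d(QU,RS)=33/2
step 3: merge (P,QU) at d=9; branch lengths P→9/2, QU→5/2; new cluster PQU
  updated: d(H,PQU)=29, d(PQU,RS)=43/3
step 4: merge (PQU,RS) at d=43/3; branch lengths PQU→8/3, RS→37/6; new cluster PQRSU
  updated: d(H,PQRSU)=172/5
step 5: merge (H,PQRSU) at d=172/5; branch lengths H→86/5, PQRSU→301/30; new cluster HPQRSU
final tree: (H:86/5,((P:9/2,(Q:2,U:2):5/2):8/3,(R:1,S:1):37/6):301/30)
total length: 736/15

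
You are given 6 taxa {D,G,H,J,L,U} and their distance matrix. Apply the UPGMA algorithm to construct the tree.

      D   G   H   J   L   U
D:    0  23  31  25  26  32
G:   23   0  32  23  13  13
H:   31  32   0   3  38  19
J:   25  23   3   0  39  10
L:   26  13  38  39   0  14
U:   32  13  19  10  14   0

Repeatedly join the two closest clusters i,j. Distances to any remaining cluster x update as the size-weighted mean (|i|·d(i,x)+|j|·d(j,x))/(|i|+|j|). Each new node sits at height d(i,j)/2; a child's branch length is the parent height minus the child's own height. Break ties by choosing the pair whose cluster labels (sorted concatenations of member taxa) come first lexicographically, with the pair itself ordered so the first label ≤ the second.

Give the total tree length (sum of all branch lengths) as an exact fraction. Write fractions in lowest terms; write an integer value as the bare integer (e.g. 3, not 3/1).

1667/30

1. join H+J (d=3) ⇒ HJ; edges |H|=3/2, |J|=3/2
  updated: d(D,HJ)=28, d(G,HJ)=55/2, d(HJ,L)=77/2, d(HJ,U)=29/2
2. join G+L (d=13) ⇒ GL; edges |G|=13/2, |L|=13/2
  updated: d(D,GL)=49/2, d(GL,HJ)=33, d(GL,U)=27/2
3. join GL+U (d=27/2) ⇒ GLU; edges |GL|=1/4, |U|=27/4
  updated: d(D,GLU)=27, d(GLU,HJ)=161/6
4. join GLU+HJ (d=161/6) ⇒ GHJLU; edges |GLU|=20/3, |HJ|=143/12
  updated: d(D,GHJLU)=137/5
5. join D+GHJLU (d=137/5) ⇒ DGHJLU; edges |D|=137/10, |GHJLU|=17/60
final tree: (D:137/10,(((G:13/2,L:13/2):1/4,U:27/4):20/3,(H:3/2,J:3/2):143/12):17/60)
total length: 1667/30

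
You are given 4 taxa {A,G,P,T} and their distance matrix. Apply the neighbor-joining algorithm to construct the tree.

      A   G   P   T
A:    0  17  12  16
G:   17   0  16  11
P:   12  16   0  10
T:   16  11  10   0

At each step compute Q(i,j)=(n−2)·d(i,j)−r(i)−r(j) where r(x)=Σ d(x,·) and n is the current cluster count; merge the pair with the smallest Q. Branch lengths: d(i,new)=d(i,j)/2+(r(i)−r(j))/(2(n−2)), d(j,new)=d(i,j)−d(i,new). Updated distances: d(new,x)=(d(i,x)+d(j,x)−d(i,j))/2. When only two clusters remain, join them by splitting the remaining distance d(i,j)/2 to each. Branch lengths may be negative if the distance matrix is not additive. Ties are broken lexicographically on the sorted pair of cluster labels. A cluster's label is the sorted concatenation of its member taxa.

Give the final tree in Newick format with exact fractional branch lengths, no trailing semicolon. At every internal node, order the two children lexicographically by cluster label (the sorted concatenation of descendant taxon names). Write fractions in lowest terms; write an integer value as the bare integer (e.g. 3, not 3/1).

1. join A+P (d=12, Q=-59) ⇒ AP; edges |A|=31/4, |P|=17/4
  updated: d(AP,G)=21/2, d(AP,T)=7
2. join AP+G (d=21/2, Q=-57/2) ⇒ AGP; edges |AP|=13/4, |G|=29/4
  updated: d(AGP,T)=15/4
3. join AGP+T (d=15/4) ⇒ AGPT; edges |AGP|=15/8, |T|=15/8
final tree: (((A:31/4,P:17/4):13/4,G:29/4):15/8,T:15/8)
total length: 105/4

(((A:31/4,P:17/4):13/4,G:29/4):15/8,T:15/8)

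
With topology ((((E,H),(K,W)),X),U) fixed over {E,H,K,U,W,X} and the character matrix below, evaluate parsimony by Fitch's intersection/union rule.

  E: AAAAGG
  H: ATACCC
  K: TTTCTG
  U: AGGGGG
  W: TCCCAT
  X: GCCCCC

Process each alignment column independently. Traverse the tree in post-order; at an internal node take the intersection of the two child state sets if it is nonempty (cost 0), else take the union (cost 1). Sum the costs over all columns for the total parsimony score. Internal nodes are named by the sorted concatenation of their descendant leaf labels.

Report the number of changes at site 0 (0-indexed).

2

site 0, node EH: E={A} ∩ H={A} → {A} (+0)
site 0, node KW: K={T} ∩ W={T} → {T} (+0)
site 0, node EHKW: EH={A} ∪ KW={T} → {A,T} (+1)
site 0, node EHKWX: EHKW={A,T} ∪ X={G} → {A,G,T} (+1)
site 0, node EHKUWX: EHKWX={A,G,T} ∩ U={A} → {A} (+0)
site 1, node EH: E={A} ∪ H={T} → {A,T} (+1)
site 1, node KW: K={T} ∪ W={C} → {C,T} (+1)
site 1, node EHKW: EH={A,T} ∩ KW={C,T} → {T} (+0)
site 1, node EHKWX: EHKW={T} ∪ X={C} → {C,T} (+1)
site 1, node EHKUWX: EHKWX={C,T} ∪ U={G} → {C,G,T} (+1)
site 2, node EH: E={A} ∩ H={A} → {A} (+0)
site 2, node KW: K={T} ∪ W={C} → {C,T} (+1)
site 2, node EHKW: EH={A} ∪ KW={C,T} → {A,C,T} (+1)
site 2, node EHKWX: EHKW={A,C,T} ∩ X={C} → {C} (+0)
site 2, node EHKUWX: EHKWX={C} ∪ U={G} → {C,G} (+1)
site 3, node EH: E={A} ∪ H={C} → {A,C} (+1)
site 3, node KW: K={C} ∩ W={C} → {C} (+0)
site 3, node EHKW: EH={A,C} ∩ KW={C} → {C} (+0)
site 3, node EHKWX: EHKW={C} ∩ X={C} → {C} (+0)
site 3, node EHKUWX: EHKWX={C} ∪ U={G} → {C,G} (+1)
site 4, node EH: E={G} ∪ H={C} → {C,G} (+1)
site 4, node KW: K={T} ∪ W={A} → {A,T} (+1)
site 4, node EHKW: EH={C,G} ∪ KW={A,T} → {A,C,G,T} (+1)
site 4, node EHKWX: EHKW={A,C,G,T} ∩ X={C} → {C} (+0)
site 4, node EHKUWX: EHKWX={C} ∪ U={G} → {C,G} (+1)
site 5, node EH: E={G} ∪ H={C} → {C,G} (+1)
site 5, node KW: K={G} ∪ W={T} → {G,T} (+1)
site 5, node EHKW: EH={C,G} ∩ KW={G,T} → {G} (+0)
site 5, node EHKWX: EHKW={G} ∪ X={C} → {C,G} (+1)
site 5, node EHKUWX: EHKWX={C,G} ∩ U={G} → {G} (+0)
per-site changes: [2, 4, 3, 2, 4, 3]; total = 18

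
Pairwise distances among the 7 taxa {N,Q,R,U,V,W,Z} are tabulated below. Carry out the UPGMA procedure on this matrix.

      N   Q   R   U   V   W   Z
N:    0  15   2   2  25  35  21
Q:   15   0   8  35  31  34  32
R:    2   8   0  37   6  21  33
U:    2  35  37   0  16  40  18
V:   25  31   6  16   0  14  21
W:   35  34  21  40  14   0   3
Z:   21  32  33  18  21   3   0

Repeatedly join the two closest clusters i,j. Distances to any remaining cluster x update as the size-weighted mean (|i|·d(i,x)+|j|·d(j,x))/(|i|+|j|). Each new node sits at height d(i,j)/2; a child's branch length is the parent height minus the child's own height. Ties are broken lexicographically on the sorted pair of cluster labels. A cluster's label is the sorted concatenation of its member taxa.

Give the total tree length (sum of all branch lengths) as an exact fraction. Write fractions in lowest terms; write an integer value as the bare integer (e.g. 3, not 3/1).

3269/60

iteration 1: select N,R (d=2); attach at lengths (1, 1); label the merged cluster NR
  updated: d(NR,Q)=23/2, d(NR,U)=39/2, d(NR,V)=31/2, d(NR,W)=28, d(NR,Z)=27
iteration 2: select W,Z (d=3); attach at lengths (3/2, 3/2); label the merged cluster WZ
  updated: d(NR,WZ)=55/2, d(Q,WZ)=33, d(U,WZ)=29, d(V,WZ)=35/2
iteration 3: select NR,Q (d=23/2); attach at lengths (19/4, 23/4); label the merged cluster NQR
  updated: d(NQR,U)=74/3, d(NQR,V)=62/3, d(NQR,WZ)=88/3
iteration 4: select U,V (d=16); attach at lengths (8, 8); label the merged cluster UV
  updated: d(NQR,UV)=68/3, d(UV,WZ)=93/4
iteration 5: select NQR,UV (d=68/3); attach at lengths (67/12, 10/3); label the merged cluster NQRUV
  updated: d(NQRUV,WZ)=269/10
iteration 6: select NQRUV,WZ (d=269/10); attach at lengths (127/60, 239/20); label the merged cluster NQRUVWZ
final tree: ((((N:1,R:1):19/4,Q:23/4):67/12,(U:8,V:8):10/3):127/60,(W:3/2,Z:3/2):239/20)
total length: 3269/60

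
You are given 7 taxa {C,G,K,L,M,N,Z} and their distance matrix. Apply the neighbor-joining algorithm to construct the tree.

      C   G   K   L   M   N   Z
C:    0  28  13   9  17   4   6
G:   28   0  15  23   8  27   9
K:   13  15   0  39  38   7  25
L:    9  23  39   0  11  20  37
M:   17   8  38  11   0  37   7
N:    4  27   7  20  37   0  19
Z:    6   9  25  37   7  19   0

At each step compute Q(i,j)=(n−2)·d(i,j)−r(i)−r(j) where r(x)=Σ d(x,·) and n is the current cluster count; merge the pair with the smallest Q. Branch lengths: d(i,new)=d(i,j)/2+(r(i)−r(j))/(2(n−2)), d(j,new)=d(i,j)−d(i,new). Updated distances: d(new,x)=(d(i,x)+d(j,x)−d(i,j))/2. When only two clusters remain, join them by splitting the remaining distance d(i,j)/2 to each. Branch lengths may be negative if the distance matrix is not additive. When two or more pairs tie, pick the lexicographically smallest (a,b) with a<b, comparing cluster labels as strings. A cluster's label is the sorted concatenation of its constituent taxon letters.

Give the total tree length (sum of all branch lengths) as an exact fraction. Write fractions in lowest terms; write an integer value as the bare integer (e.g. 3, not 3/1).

iteration 1: select K,N (d=7, Q=-216); attach at lengths (29/5, 6/5); label the merged cluster KN
  updated: d(C,KN)=5, d(G,KN)=35/2, d(KN,L)=26, d(KN,M)=34, d(KN,Z)=37/2
iteration 2: select C,KN (d=5, Q=-146); attach at lengths (-2, 7); label the merged cluster CKN
  updated: d(CKN,G)=81/4, d(CKN,L)=15, d(CKN,M)=23, d(CKN,Z)=39/4
iteration 3: select CKN,L (d=15, Q=-109); attach at lengths (9/2, 21/2); label the merged cluster CKLN
  updated: d(CKLN,G)=113/8, d(CKLN,M)=19/2, d(CKLN,Z)=127/8
iteration 4: select CKLN,M (d=19/2, Q=-45); attach at lengths (17/2, 1); label the merged cluster CKLMN
  updated: d(CKLMN,G)=101/16, d(CKLMN,Z)=107/16
iteration 5: select CKLMN,G (d=101/16, Q=-22); attach at lengths (2, 69/16); label the merged cluster CGKLMN
  updated: d(CGKLMN,Z)=75/16
iteration 6: select CGKLMN,Z (d=75/16); attach at lengths (75/32, 75/32); label the merged cluster CGKLMNZ
final tree: (((((C:-2,(K:29/5,N:6/5):7):9/2,L:21/2):17/2,M:1):2,G:69/16):75/32,Z:75/32)
total length: 95/2

95/2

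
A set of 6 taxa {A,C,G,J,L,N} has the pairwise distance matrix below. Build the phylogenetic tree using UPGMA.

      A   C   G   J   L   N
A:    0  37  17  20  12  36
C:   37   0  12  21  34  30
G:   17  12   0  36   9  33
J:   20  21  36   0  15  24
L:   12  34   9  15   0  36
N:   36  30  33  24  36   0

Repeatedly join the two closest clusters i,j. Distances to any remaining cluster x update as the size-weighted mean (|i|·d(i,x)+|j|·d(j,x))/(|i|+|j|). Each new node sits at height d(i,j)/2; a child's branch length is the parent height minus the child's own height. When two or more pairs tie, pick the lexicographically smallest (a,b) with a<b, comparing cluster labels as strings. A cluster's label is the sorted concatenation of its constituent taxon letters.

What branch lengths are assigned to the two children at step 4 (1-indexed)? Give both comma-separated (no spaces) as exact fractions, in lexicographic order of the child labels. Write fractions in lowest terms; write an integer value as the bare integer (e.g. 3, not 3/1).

iteration 1: select G,L (d=9); attach at lengths (9/2, 9/2); label the merged cluster GL
  updated: d(A,GL)=29/2, d(C,GL)=23, d(GL,J)=51/2, d(GL,N)=69/2
iteration 2: select A,GL (d=29/2); attach at lengths (29/4, 11/4); label the merged cluster AGL
  updated: d(AGL,C)=83/3, d(AGL,J)=71/3, d(AGL,N)=35
iteration 3: select C,J (d=21); attach at lengths (21/2, 21/2); label the merged cluster CJ
  updated: d(AGL,CJ)=77/3, d(CJ,N)=27
iteration 4: select AGL,CJ (d=77/3); attach at lengths (67/12, 7/3); label the merged cluster ACGJL
  updated: d(ACGJL,N)=159/5
iteration 5: select ACGJL,N (d=159/5); attach at lengths (46/15, 159/10); label the merged cluster ACGJLN
final tree: (((A:29/4,(G:9/2,L:9/2):11/4):67/12,(C:21/2,J:21/2):7/3):46/15,N:159/10)
total length: 4013/60

67/12,7/3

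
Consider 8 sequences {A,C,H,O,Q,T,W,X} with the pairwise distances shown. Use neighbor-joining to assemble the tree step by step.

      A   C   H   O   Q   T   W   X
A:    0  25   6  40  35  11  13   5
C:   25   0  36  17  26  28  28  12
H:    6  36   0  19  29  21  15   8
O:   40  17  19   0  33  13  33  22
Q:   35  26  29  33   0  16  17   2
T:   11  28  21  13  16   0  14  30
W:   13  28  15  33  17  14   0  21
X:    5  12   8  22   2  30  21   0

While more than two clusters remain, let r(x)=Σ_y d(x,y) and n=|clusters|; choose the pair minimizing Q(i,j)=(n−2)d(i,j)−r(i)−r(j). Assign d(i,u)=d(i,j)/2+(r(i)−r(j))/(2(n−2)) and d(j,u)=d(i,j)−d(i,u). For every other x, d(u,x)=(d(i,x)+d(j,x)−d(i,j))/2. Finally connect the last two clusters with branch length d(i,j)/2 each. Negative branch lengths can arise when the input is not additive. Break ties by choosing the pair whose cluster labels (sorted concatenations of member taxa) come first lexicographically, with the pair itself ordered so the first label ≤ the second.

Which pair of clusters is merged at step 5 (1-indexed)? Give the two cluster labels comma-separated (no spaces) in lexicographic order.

AH,W

1. join C+O (d=17, Q=-247) ⇒ CO; edges |C|=97/12, |O|=107/12
  updated: d(A,CO)=24, d(CO,H)=19, d(CO,Q)=21, d(CO,T)=12, d(CO,W)=22, d(CO,X)=17/2
2. join Q+X (d=2, Q=-369/2) ⇒ QX; edges |Q|=111/20, |X|=-71/20
  updated: d(A,QX)=19, d(CO,QX)=55/4, d(H,QX)=35/2, d(QX,T)=22, d(QX,W)=18
3. join A+H (d=6, Q=-255/2) ⇒ AH; edges |A|=37/16, |H|=59/16
  updated: d(AH,CO)=37/2, d(AH,QX)=61/4, d(AH,T)=13, d(AH,W)=11
4. join CO+QX (d=55/4, Q=-94) ⇒ COQX; edges |CO|=77/12, |QX|=22/3
  updated: d(AH,COQX)=10, d(COQX,T)=81/8, d(COQX,W)=105/8
5. join AH+W (d=11, Q=-401/8) ⇒ AHW; edges |AH|=143/32, |W|=209/32
  updated: d(AHW,COQX)=97/16, d(AHW,T)=8
6. join AHW+COQX (d=97/16, Q=-387/16) ⇒ ACHOQWX; edges |AHW|=63/32, |COQX|=131/32
  updated: d(ACHOQWX,T)=193/32
7. join ACHOQWX+T (d=193/32) ⇒ ACHOQTWX; edges |ACHOQWX|=193/64, |T|=193/64
final tree: ((((A:37/16,H:59/16):143/32,W:209/32):63/32,((C:97/12,O:107/12):77/12,(Q:111/20,X:-71/20):22/3):131/32):193/64,T:193/64)
total length: 1979/32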